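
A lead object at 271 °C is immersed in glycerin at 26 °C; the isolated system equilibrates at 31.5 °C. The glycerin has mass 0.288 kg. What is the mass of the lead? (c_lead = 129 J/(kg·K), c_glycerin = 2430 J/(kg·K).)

Conservation of energy gives ΣQ = 0:
m×129×(31.5 − 271) + 0.288×2430×(31.5 − 26) = 0
-30896 m = -3849.1
m = -3849.1/-30896 ≈ 0.1246 kg

m ≈ 0.125 kg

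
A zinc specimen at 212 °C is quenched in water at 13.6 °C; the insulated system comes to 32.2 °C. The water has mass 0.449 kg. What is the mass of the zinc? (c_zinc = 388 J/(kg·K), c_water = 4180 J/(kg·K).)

m ≈ 0.5 kg

Taking heat into each body as positive, Σ m c ΔT = 0:
m·388·(32.2 − 212) + 0.449·4180·(32.2 − 13.6) = 0
-69762 m = -34909
m = -34909/-69762 ≈ 0.5004 kg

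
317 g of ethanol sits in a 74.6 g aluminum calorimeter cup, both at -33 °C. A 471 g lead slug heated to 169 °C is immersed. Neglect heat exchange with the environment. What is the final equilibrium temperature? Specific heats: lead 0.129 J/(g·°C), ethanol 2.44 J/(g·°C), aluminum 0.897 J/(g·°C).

Taking heat into each body as positive, Σ m c ΔT = 0:
471·0.129·(T − 169) + 317·2.44·(T − (-33)) + 74.6·0.897·(T − (-33)) = 0
60.76(T − 169) + 773.48(T − (-33)) + 66.92(T − (-33)) = 0
901.16 T = -17465
T = -17465/901.16 ≈ -19.38 °C

T_f ≈ -19.4 °C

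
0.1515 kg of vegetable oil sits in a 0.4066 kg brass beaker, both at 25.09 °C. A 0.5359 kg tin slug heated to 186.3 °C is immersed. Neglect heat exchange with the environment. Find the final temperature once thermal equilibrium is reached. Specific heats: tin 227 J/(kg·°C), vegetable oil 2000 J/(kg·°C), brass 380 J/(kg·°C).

T_f ≈ 59.0 °C

Heat gained plus heat lost sum to zero:
0.5359×227×(T − 186.3) + 0.1515×2000×(T − 25.09) + 0.4066×380×(T − 25.09) = 0
121.65(T − 186.3) + 303(T − 25.09) + 154.51(T − 25.09) = 0
(121.65 + 303 + 154.51) T = 121.65×186.3 + 303×25.09 + 154.51×25.09
T = 34142/579.16 ≈ 58.95 °C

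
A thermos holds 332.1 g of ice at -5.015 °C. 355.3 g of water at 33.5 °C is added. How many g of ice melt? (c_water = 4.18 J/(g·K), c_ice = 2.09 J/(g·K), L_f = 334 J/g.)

m_melted ≈ 139 g

Cooling the water to 0 °C releases 355.3·4.18·33.5 = 49753 J.
Of that, 332.1·2.09·5.015 = 3480.9 J goes to bring the ice to 0 °C, leaving 46272 J.
Fully melting the ice requires m_ice L_f = 332.1·334 = 110921 J.
46272 J < 110921 J, so only part of the ice melts and the system sits at 0 °C.
Mass melted = 46272/334 ≈ 138.5 g.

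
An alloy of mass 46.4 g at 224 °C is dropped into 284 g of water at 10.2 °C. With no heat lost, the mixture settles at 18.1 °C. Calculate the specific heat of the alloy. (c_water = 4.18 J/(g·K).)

Heat gained plus heat lost sum to zero:
46.4×c×(18.1 − 224) + 284×4.18×(18.1 − 10.2) = 0
-9553.8 c = -9378.2
c = -9378.2/-9553.8 ≈ 0.9816 J/(g·K)

c ≈ 0.982 J/(g·K)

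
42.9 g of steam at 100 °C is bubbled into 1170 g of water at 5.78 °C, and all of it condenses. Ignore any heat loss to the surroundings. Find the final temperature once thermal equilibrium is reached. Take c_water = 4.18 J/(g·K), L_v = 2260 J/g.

Conservation of energy gives ΣQ = 0:
latent heat released on condensation: 42.9×2260 = 96954; condensed water 100 °C→T: 179.32(T − 100); water warms: 1170×4.18×(T − 5.78) = 4890.6(T − 5.78)
5069.9 T = 96954 + 17932 + 28268 = 143154
T ≈ 28.24 °C — below 100 °C, confirming all the steam condensed.

T_f ≈ 28.2 °C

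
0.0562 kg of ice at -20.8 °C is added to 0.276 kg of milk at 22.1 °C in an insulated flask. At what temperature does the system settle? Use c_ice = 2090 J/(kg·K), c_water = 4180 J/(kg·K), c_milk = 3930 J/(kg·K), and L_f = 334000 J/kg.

Energy balance with sensible and latent terms:
ice -20.8→0 °C: 0.0562×2090×20.8 = 2443.1; fusion: m_ice L_f = 0.0562×334000 = 18771; meltwater 0→T: 0.0562×4180×T = 234.92 T; milk: 1084.7(T − 22.1)
1319.6 T = 23971 − 21214 = 2757.5
T ≈ 2.09 °C — above 0 °C, consistent with complete melting.

T_f ≈ 2.1 °C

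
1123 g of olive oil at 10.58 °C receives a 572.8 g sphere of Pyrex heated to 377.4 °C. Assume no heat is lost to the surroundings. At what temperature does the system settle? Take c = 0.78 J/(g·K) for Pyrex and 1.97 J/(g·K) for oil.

T_f ≈ 72.2 °C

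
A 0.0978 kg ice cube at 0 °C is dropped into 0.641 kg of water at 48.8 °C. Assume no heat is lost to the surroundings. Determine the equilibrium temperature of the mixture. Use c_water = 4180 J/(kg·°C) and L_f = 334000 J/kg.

Energy balance with sensible and latent terms:
fusion: m_ice L_f = 0.0978·334000 = 32665
  meltwater 0→T: 0.0978·4180·T = 408.8 T
  water cools: 0.641·4180·(T − 48.8) = 2679.4(T − 48.8)
3088.2 T = 130754 − 32665 = 98089
T ≈ 31.76 °C (positive, so assuming full melt was valid).

T_f ≈ 31.8 °C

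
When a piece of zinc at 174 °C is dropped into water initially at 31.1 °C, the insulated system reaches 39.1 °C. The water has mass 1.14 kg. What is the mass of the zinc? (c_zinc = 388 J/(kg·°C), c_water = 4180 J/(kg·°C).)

m ≈ 0.728 kg

|Q_zinc| = |Q_water|:
m×388×(174 − 39.1) = 1.14×4180×(39.1 − 31.1)
52341 m = 38122  ⇒  m ≈ 0.7283 kg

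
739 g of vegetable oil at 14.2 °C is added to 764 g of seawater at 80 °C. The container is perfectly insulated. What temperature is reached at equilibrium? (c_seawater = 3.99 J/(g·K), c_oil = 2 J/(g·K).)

Heat lost by the seawater equals heat gained by the oil:
764*3.99*(80 − T) = 739*2*(T − 14.2)
3048.4(80 − T) = 1478(T − 14.2)
4526.4 T = 264856  ⇒  T ≈ 58.51 °C

T_f ≈ 58.5 °C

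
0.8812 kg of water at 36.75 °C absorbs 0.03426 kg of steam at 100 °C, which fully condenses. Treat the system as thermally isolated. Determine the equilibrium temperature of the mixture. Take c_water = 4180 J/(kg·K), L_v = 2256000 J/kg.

T_f ≈ 59.3 °C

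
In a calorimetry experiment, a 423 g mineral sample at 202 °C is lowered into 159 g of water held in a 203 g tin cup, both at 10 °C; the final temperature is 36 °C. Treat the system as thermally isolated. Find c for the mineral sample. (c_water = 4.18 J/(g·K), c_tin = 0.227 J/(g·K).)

c ≈ 0.263 J/(g·K)

Let T be the final temperature. ΣQ_i = 0:
423·c·(36 − 202) + 159·4.18·(36 − 10) + 203·0.227·(36 − 10) = 0
-70218 c = -18478
c = -18478/-70218 ≈ 0.2632 J/(g·K)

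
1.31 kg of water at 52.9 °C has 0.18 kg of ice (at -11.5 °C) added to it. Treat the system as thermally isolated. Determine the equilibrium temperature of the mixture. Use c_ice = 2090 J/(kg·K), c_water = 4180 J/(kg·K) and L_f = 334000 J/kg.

T_f ≈ 36.2 °C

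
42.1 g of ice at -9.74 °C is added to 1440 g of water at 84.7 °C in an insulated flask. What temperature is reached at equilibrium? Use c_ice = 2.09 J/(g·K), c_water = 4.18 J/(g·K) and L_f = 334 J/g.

T_f ≈ 79.9 °C

Sum of m c ΔT and latent-heat terms is zero:
ice -9.74→0 °C: 42.1×2.09×9.74 = 857.01
  fusion: m_ice L_f = 42.1×334 = 14061
  warm the meltwater: 175.98 T
  water cools: 1440×4.18×(T − 84.7) = 6019.2(T − 84.7)
6195.2 T = 509826 − 14918 = 494908
T ≈ 79.89 °C. Since T > 0 °C, the all-ice-melts assumption holds.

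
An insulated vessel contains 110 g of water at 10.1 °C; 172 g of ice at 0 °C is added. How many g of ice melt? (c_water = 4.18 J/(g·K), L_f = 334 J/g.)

m_melted ≈ 13.9 g

Cooling the water to 0 °C releases 110·4.18·10.1 = 4644 J.
Melting all 172 g of ice would need 172·334 = 57448 J.
That's not enough to melt it all — equilibrium is at 0 °C with ice remaining.
m_melted·334 = 4644  ⇒  m_melted ≈ 13.9 g.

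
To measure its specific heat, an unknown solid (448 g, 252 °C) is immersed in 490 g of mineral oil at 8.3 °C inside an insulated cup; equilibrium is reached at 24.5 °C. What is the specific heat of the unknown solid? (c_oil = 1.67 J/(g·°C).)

Heat lost by the unknown solid = heat gained by the oil:
448·c·(252 − 24.5) = 490·1.67·(24.5 − 8.3)
101920 c = 13256  ⇒  c ≈ 0.1301 J/(g·°C)

c ≈ 0.13 J/(g·°C)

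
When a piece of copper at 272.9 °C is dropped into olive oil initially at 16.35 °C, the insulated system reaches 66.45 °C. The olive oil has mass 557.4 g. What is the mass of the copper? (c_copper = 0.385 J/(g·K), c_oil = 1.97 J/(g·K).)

m ≈ 692 g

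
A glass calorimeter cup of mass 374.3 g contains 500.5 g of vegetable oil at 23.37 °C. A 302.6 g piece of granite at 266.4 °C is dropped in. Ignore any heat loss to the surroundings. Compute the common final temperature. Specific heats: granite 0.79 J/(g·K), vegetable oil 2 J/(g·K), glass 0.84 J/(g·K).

T_f ≈ 60.7 °C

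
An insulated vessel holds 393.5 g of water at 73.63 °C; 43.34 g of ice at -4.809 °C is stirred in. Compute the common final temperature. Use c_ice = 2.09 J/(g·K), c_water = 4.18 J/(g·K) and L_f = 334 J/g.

T_f ≈ 58.2 °C

Let T be the final temperature. ΣQ_i = 0:
warm ice to 0 °C: 43.34·2.09·(0 − (-4.809)) = 435.6
  melt ice: 43.34·334 = 14476
  meltwater 0→T: 43.34·4.18·T = 181.16 T
  water cools: 393.5·4.18·(T − 73.63) = 1644.8(T − 73.63)
1826 T = 121109 − 14911 = 106198
T ≈ 58.16 °C (positive, so assuming full melt was valid).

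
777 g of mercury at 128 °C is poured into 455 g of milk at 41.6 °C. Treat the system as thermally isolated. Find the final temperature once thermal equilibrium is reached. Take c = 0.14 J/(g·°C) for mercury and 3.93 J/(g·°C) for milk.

T_f ≈ 46.6 °C

Energy conservation, ΣQ = 0:
777×0.14×(T − 128) + 455×3.93×(T − 41.6) = 0
108.78(T − 128) + 1788.2(T − 41.6) = 0
1896.9 T = 88311
T = 88311 / 1896.9 = 46.6 °C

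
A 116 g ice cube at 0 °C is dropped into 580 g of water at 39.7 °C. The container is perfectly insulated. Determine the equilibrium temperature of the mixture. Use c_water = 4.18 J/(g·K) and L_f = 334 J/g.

T_f ≈ 19.8 °C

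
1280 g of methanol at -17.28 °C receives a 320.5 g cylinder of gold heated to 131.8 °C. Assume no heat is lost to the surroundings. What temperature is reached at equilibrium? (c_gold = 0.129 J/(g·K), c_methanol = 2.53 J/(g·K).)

Heat lost by the gold equals heat gained by the methanol:
320.5·0.129·(131.8 − T) = 1280·2.53·(T − (-17.28))
41.34(131.8 − T) = 3238.4(T − (-17.28))
3279.7 T = -50510  ⇒  T ≈ -15.40 °C

T_f ≈ -15.4 °C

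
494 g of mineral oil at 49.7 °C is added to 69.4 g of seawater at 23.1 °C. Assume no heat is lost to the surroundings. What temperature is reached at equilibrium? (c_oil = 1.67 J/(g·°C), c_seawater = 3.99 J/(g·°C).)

Set heat shed by the hot body equal to heat absorbed by the cold body:
494×1.67×(49.7 − T) = 69.4×3.99×(T − 23.1)
824.98(49.7 − T) = 276.91(T − 23.1)
1101.9 T = 47398  ⇒  T ≈ 43.02 °C

T_f ≈ 43.0 °C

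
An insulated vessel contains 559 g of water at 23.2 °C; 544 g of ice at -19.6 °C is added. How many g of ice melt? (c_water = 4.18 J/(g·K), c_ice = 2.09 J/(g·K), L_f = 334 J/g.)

Cooling the water to 0 °C releases 559·4.18·23.2 = 54210 J.
Warming the ice to 0 °C takes 544·2.09·19.6 = 22284 J, leaving 31925 J for melting.
Fully melting the ice requires m_ice L_f = 544·334 = 181696 J.
Since 31925 < 181696 J, not all the ice melts; equilibrium is at 0 °C.
Mass melted = 31925/334 ≈ 95.58 g.

m_melted ≈ 95.6 g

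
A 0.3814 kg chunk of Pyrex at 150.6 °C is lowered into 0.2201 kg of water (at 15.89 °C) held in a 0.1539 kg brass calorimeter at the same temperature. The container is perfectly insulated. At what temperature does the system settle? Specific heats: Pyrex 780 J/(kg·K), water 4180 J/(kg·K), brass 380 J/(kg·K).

T_f ≈ 47.3 °C

Net heat exchanged in the isolated system is zero:
0.3814*780*(T − 150.6) + 0.2201*4180*(T − 15.89) + 0.1539*380*(T − 15.89) = 0
297.49(T − 150.6) + 920.02(T − 15.89) + 58.48(T − 15.89) = 0
1276 T = 60351
T = 60351/1276 ≈ 47.30 °C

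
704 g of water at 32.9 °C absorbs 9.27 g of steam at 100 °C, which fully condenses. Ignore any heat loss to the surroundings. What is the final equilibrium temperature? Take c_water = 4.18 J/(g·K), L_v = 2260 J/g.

T_f ≈ 40.8 °C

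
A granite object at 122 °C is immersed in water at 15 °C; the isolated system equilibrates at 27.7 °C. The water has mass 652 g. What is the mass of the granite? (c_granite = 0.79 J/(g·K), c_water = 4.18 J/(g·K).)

m ≈ 465 g

Heat gained plus heat lost sum to zero:
m×0.79×(27.7 − 122) + 652×4.18×(27.7 − 15) = 0
-74.5 m = -34612
m = -34612/-74.5 ≈ 464.6 g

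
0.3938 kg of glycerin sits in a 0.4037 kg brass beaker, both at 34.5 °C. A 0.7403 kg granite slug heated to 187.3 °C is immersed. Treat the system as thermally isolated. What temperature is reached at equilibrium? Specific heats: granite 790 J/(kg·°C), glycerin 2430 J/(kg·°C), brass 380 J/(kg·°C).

T_f ≈ 87.2 °C

Let T be the final temperature. ΣQ_i = 0:
0.7403×790×(T − 187.3) + 0.3938×2430×(T − 34.5) + 0.4037×380×(T − 34.5) = 0
(584.84 + 956.93 + 153.41) T = 584.84×187.3 + 956.93×34.5 + 153.41×34.5
T = 147847/1695.2 ≈ 87.22 °C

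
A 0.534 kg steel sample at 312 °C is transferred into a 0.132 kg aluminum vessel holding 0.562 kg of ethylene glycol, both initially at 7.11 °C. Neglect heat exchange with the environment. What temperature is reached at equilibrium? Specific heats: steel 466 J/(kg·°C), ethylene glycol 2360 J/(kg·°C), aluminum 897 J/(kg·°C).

With ΣQ=0 the equilibrium temperature is the m·c-weighted mean:
T_f = (248.84·312 + 1326.3·7.11 + 118.4·7.11) / (248.84 + 1326.3 + 118.4)
    = 87911 / 1693.6 ≈ 51.91 °C

T_f ≈ 51.9 °C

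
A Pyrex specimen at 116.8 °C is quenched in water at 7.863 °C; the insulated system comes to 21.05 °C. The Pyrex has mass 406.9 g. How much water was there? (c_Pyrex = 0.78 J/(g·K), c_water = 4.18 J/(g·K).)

m ≈ 551 g

|Q_Pyrex| = |Q_water|:
406.9·0.78·(116.8 − 21.05) = m·4.18·(21.05 − 7.863)
55.12 m = 30389  ⇒  m ≈ 551.3 g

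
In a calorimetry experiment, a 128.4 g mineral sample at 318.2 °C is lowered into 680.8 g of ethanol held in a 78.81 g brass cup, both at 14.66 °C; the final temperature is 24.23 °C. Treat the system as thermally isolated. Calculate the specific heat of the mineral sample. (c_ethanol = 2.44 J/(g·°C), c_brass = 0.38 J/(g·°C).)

c ≈ 0.429 J/(g·°C)

Heat gained plus heat lost sum to zero:
128.4×c×(24.23 − 318.2) + 680.8×2.44×(24.23 − 14.66) + 78.81×0.38×(24.23 − 14.66) = 0
-37746 c = -16184
c = -16184/-37746 ≈ 0.4288 J/(g·°C)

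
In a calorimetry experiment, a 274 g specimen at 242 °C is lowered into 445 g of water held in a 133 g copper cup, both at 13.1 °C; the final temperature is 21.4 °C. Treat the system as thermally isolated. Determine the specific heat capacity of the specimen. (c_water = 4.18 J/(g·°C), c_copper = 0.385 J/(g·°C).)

c ≈ 0.262 J/(g·°C)

Energy conservation, ΣQ = 0:
274×c×(21.4 − 242) + 445×4.18×(21.4 − 13.1) + 133×0.385×(21.4 − 13.1) = 0
-60444 c = -15864
c = -15864/-60444 ≈ 0.2625 J/(g·°C)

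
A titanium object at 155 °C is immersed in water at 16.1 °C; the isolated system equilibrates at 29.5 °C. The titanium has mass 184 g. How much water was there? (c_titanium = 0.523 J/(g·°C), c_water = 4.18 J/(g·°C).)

m ≈ 216 g

Energy conservation, ΣQ = 0:
184·0.523·(29.5 − 155) + m·4.18·(29.5 − 16.1) = 0
56.01 m = 12077
m = 12077/56.01 ≈ 215.6 g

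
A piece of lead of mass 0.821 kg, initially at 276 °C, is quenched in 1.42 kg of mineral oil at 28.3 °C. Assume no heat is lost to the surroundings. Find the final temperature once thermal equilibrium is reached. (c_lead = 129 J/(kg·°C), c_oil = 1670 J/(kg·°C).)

T_f ≈ 38.9 °C

Conservation of energy gives ΣQ = 0:
0.821·129·(T − 276) + 1.42·1670·(T − 28.3) = 0
(105.91 + 2371.4) T = 105.91·276 + 2371.4·28.3
T = 96342 / 2477.3 = 38.9 °C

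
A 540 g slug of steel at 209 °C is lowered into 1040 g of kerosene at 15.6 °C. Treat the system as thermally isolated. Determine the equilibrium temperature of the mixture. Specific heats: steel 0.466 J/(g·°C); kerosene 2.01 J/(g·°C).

T_f ≈ 36.4 °C

With ΣQ=0 the equilibrium temperature is the m·c-weighted mean:
T_f = (251.64·209 + 2090.4·15.6) / (251.64 + 2090.4)
    = 85203 / 2342 ≈ 36.38 °C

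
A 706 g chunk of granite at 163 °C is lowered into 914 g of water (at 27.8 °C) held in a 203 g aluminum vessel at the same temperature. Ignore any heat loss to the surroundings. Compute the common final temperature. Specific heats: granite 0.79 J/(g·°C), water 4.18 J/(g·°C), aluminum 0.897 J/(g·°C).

T_f ≈ 44.3 °C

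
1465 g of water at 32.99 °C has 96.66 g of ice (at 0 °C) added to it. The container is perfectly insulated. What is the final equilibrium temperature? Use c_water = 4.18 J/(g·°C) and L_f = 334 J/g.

T_f ≈ 26.0 °C

Energy balance with sensible and latent terms:
fusion: m_ice L_f = 96.66×334 = 32284
  warm the meltwater: 404.04 T
  water cools: 1465×4.18×(T − 32.99) = 6123.7(T − 32.99)
6527.7 T = 202021 − 32284 = 169736
T ≈ 26.00 °C (positive, so assuming full melt was valid).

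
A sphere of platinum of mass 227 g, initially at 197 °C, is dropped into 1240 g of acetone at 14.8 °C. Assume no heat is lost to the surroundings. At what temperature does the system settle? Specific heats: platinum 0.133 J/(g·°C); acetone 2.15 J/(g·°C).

T_f ≈ 16.8 °C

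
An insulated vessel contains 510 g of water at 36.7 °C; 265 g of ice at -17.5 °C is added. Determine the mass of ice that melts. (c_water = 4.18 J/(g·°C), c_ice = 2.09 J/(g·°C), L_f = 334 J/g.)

m_melted ≈ 205 g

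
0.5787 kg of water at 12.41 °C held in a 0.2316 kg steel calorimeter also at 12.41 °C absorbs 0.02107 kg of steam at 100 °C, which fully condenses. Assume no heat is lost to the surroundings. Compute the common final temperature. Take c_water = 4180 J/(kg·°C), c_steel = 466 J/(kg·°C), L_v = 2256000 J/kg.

Net heat exchanged in the isolated system is zero:
condense steam: −0.02107×2256000 = −47534
  condensate cools 100→T: 0.02107×4180×(T − 100) = 88.07(T − 100)
  original water: 2419(T − 12.41)
  cup: 107.93(T − 12.41)
2615 T = 47534 + 8807.3 + 31359 = 87700
T ≈ 33.54 °C — below 100 °C, confirming all the steam condensed.

T_f ≈ 33.5 °C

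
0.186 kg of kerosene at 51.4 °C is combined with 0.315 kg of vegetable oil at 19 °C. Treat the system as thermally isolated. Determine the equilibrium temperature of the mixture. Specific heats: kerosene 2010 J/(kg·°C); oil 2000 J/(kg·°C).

T_f ≈ 31.1 °C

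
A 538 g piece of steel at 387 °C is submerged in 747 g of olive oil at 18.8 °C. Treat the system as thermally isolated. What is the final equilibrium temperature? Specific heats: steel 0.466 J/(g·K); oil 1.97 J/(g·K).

T_f ≈ 72.4 °C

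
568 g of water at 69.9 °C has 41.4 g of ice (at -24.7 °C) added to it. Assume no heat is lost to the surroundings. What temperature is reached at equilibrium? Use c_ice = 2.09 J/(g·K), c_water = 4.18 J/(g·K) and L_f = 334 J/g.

T_f ≈ 58.9 °C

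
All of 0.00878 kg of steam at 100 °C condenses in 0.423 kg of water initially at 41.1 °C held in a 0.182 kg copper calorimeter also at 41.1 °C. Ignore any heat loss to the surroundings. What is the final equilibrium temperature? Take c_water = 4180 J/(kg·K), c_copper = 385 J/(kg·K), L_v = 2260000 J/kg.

Sum of m c ΔT and latent-heat terms is zero:
steam→water at 100 °C releases m L_v = 0.00878·2260000 = 19843
  condensed water 100 °C→T: 36.7(T − 100)
  water warms: 0.423·4180·(T − 41.1) = 1768.1(T − 41.1)
  copper cup: 0.182·385·(T − 41.1) = 70.07(T − 41.1)
1874.9 T = 19843 + 3670 + 75550 = 99063
T ≈ 52.84 °C (< 100 °C, so full condensation is consistent).

T_f ≈ 52.8 °C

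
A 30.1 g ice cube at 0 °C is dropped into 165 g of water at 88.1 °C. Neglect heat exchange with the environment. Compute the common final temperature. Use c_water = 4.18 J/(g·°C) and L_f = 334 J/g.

T_f ≈ 62.2 °C

Energy balance with sensible and latent terms:
fusion: m_ice L_f = 30.1·334 = 10053; warm the meltwater: 125.82 T; water: 689.7(T − 88.1)
815.52 T = 60763 − 10053 = 50709
T ≈ 62.18 °C (positive, so assuming full melt was valid).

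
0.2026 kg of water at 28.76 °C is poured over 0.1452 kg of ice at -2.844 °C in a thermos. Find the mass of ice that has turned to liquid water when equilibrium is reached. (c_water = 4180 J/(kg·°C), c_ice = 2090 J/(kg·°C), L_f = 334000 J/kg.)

Water can give up m c ΔT = 0.2026×4180×28.76 = 24356 J before reaching 0 °C.
Warming the ice to 0 °C takes 0.1452×2090×2.844 = 863.06 J, leaving 23493 J for melting.
To melt every bit of ice: 0.1452×334000 = 48497 J.
Since 23493 < 48497 J, not all the ice melts; equilibrium is at 0 °C.
Mass melted = 23493/334000 ≈ 0.07034 kg.

m_melted ≈ 0.0703 kg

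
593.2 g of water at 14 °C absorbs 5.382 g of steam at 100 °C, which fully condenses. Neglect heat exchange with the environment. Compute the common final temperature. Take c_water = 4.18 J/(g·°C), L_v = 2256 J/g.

T_f ≈ 19.6 °C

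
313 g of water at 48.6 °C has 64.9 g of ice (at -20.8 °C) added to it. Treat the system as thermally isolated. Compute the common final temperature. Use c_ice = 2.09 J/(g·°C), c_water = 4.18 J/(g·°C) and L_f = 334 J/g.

T_f ≈ 24.7 °C

Energy balance with sensible and latent terms:
warm ice to 0 °C: 64.9×2.09×(0 − (-20.8)) = 2821.3
  melt ice: 64.9×334 = 21677
  warm the meltwater: 271.28 T
  water cools: 313×4.18×(T − 48.6) = 1308.3(T − 48.6)
1579.6 T = 63585 − 24498 = 39087
T ≈ 24.74 °C — above 0 °C, consistent with complete melting.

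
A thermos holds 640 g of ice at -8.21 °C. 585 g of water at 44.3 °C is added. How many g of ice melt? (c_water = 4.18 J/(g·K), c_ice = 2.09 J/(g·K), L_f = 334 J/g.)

Cooling the water to 0 °C releases 585×4.18×44.3 = 108327 J.
Of that, 640×2.09×8.21 = 10982 J goes to bring the ice to 0 °C, leaving 97345 J.
Melting all 640 g of ice would need 640×334 = 213760 J.
That's not enough to melt it all — equilibrium is at 0 °C with ice remaining.
m_melt = 97345 / L_f = 291.5 g.

m_melted ≈ 291 g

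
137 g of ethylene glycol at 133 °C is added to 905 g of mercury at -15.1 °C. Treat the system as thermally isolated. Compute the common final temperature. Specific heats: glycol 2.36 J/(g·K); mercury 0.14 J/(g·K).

T_f ≈ 91.3 °C

Taking heat into each body as positive, Σ m c ΔT = 0:
137·2.36·(T − 133) + 905·0.14·(T − (-15.1)) = 0
323.32(T − 133) + 126.7(T − (-15.1)) = 0
450.02 T = 41088
T = 41088/450.02 ≈ 91.30 °C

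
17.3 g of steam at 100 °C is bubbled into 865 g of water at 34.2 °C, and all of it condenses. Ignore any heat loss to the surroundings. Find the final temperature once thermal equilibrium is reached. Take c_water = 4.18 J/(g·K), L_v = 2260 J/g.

T_f ≈ 46.1 °C

Energy balance with sensible and latent terms:
latent heat released on condensation: 17.3·2260 = 39098; condensed water 100 °C→T: 72.31(T − 100); water warms: 865·4.18·(T − 34.2) = 3615.7(T − 34.2)
3688 T = 39098 + 7231.4 + 123657 = 169986
T ≈ 46.09 °C (< 100 °C, so full condensation is consistent).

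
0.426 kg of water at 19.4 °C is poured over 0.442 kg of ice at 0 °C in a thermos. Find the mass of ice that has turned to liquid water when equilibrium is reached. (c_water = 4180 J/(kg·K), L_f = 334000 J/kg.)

m_melted ≈ 0.103 kg

Water can give up m c ΔT = 0.426·4180·19.4 = 34545 J before reaching 0 °C.
To melt every bit of ice: 0.442·334000 = 147628 J.
34545 J < 147628 J, so only part of the ice melts and the system sits at 0 °C.
Mass melted = 34545/334000 ≈ 0.1034 kg.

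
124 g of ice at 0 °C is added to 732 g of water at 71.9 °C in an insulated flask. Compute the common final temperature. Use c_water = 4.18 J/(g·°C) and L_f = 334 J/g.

T_f ≈ 49.9 °C

Net heat exchanged in the isolated system is zero:
fusion: m_ice L_f = 124·334 = 41416
  warm the meltwater: 518.32 T
  water cools: 732·4.18·(T − 71.9) = 3059.8(T − 71.9)
3578.1 T = 219997 − 41416 = 178581
T ≈ 49.91 °C. Since T > 0 °C, the all-ice-melts assumption holds.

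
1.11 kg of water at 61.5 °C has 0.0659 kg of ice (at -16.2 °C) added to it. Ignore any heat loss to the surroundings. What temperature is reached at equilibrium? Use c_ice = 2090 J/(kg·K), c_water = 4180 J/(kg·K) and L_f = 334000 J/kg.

Net heat exchanged in the isolated system is zero:
warm ice to 0 °C: 0.0659·2090·(0 − (-16.2)) = 2231.2
  melt ice: 0.0659·334000 = 22011
  meltwater 0→T: 0.0659·4180·T = 275.46 T
  water cools: 1.11·4180·(T − 61.5) = 4639.8(T − 61.5)
4915.3 T = 285348 − 24242 = 261106
T ≈ 53.12 °C. Since T > 0 °C, the all-ice-melts assumption holds.

T_f ≈ 53.1 °C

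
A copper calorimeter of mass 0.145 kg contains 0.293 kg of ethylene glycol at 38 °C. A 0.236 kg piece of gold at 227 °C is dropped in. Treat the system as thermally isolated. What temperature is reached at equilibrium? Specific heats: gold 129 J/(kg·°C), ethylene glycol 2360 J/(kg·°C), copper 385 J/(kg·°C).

Net heat exchanged in the isolated system is zero:
0.236*129*(T − 227) + 0.293*2360*(T − 38) + 0.145*385*(T − 38) = 0
777.75 T = 35308
T = 35308 / 777.75 = 45.4 °C

T_f ≈ 45.4 °C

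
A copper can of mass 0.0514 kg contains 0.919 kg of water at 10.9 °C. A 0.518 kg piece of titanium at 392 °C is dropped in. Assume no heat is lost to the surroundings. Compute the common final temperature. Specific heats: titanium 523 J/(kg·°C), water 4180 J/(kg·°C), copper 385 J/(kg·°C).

T_f ≈ 35.9 °C

Heat gained plus heat lost sum to zero:
0.518·523·(T − 392) + 0.919·4180·(T − 10.9) + 0.0514·385·(T − 10.9) = 0
(270.91 + 3841.4 + 19.79) T = 270.91·392 + 3841.4·10.9 + 19.79·10.9
T = 148285/4132.1 ≈ 35.89 °C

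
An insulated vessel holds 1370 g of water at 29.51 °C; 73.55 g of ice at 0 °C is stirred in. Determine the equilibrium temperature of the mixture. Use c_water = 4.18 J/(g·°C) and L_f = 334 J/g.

T_f ≈ 23.9 °C

Let T be the final temperature. ΣQ_i = 0:
melt ice: 73.55·334 = 24566
  meltwater 0→T: 73.55·4.18·T = 307.44 T
  water: 5726.6(T − 29.51)
6034 T = 168992 − 24566 = 144426
T ≈ 23.94 °C. Since T > 0 °C, the all-ice-melts assumption holds.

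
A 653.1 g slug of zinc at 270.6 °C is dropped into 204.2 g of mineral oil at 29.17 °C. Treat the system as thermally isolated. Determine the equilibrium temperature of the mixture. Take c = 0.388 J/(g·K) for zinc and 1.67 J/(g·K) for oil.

T_f ≈ 132.1 °C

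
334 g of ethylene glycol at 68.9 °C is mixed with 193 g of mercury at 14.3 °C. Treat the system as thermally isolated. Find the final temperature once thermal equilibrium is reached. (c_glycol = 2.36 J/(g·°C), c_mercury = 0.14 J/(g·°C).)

T_f ≈ 67.1 °C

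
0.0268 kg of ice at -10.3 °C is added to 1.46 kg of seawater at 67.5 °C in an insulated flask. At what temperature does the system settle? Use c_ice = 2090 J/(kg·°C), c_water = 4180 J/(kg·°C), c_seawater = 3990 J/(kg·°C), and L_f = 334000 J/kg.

Energy balance with sensible and latent terms:
warm ice to 0 °C: 0.0268·2090·(0 − (-10.3)) = 576.92; melt ice: 0.0268·334000 = 8951.2; meltwater 0→T: 0.0268·4180·T = 112.02 T; seawater: 5825.4(T − 67.5)
5937.4 T = 393214 − 9528.1 = 383686
T ≈ 64.62 °C. Since T > 0 °C, the all-ice-melts assumption holds.

T_f ≈ 64.6 °C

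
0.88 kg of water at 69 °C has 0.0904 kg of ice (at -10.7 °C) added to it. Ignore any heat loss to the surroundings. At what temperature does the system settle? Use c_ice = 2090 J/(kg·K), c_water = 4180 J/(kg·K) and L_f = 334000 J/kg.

T_f ≈ 54.6 °C

Let T be the final temperature. ΣQ_i = 0:
ice -10.7→0 °C: 0.0904×2090×10.7 = 2021.6; fusion: m_ice L_f = 0.0904×334000 = 30194; warm the meltwater: 377.87 T; water: 3678.4(T − 69)
4056.3 T = 253810 − 32215 = 221594
T ≈ 54.63 °C (positive, so assuming full melt was valid).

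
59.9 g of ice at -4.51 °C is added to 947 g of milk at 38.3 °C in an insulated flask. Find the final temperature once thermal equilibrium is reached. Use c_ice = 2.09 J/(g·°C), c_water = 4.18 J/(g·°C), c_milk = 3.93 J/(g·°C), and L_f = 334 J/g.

T_f ≈ 30.7 °C

Setting the total heat transfer to zero:
warm ice to 0 °C: 59.9×2.09×(0 − (-4.51)) = 564.61; melt ice: 59.9×334 = 20007; warm the meltwater: 250.38 T; milk cools: 947×3.93×(T − 38.3) = 3721.7(T − 38.3)
3972.1 T = 142541 − 20571 = 121970
T ≈ 30.71 °C (positive, so assuming full melt was valid).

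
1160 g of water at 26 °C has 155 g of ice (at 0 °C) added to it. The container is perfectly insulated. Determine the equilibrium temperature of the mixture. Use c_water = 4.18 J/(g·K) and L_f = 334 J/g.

T_f ≈ 13.5 °C

Energy balance with sensible and latent terms:
melt ice: 155×334 = 51770; warm the meltwater: 647.9 T; water: 4848.8(T − 26)
5496.7 T = 126069 − 51770 = 74299
T ≈ 13.52 °C. Since T > 0 °C, the all-ice-melts assumption holds.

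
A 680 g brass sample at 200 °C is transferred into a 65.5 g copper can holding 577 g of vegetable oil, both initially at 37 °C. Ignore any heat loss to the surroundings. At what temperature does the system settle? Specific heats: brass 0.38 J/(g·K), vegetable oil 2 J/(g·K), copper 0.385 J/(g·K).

T_f ≈ 66.3 °C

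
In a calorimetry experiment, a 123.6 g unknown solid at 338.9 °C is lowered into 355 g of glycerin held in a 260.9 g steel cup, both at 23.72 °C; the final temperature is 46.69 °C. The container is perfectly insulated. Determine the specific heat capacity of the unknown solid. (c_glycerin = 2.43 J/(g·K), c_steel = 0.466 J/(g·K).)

c ≈ 0.626 J/(g·K)

Net heat exchanged in the isolated system is zero:
123.6×c×(46.69 − 338.9) + 355×2.43×(46.69 − 23.72) + 260.9×0.466×(46.69 − 23.72) = 0
-36117 c = -22608
c = -22608/-36117 ≈ 0.626 J/(g·K)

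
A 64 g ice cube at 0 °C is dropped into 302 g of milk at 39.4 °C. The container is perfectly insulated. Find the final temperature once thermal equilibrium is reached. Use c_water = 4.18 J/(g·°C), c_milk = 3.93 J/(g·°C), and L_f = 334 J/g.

T_f ≈ 17.5 °C

Taking heat into each body as positive, Σ m c ΔT = 0:
fusion: m_ice L_f = 64·334 = 21376
  meltwater 0→T: 64·4.18·T = 267.52 T
  milk cools: 302·3.93·(T − 39.4) = 1186.9(T − 39.4)
1454.4 T = 46762 − 21376 = 25386
T ≈ 17.46 °C — above 0 °C, consistent with complete melting.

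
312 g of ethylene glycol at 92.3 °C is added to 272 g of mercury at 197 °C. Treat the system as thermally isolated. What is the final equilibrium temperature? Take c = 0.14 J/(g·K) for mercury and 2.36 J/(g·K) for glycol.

|Q_mercury| = |Q_glycol|:
272×0.14×(197 − T) = 312×2.36×(T − 92.3)
38.08(197 − T) = 736.32(T − 92.3)
774.4 T = 75464  ⇒  T ≈ 97.45 °C

T_f ≈ 97.4 °C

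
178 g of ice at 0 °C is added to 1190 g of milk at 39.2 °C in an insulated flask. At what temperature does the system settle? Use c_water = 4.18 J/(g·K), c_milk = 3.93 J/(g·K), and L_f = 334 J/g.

Net heat exchanged in the isolated system is zero:
latent heat to melt: 178·334 = 59452; warm the meltwater: 744.04 T; milk: 4676.7(T − 39.2)
5420.7 T = 183327 − 59452 = 123875
T ≈ 22.85 °C (positive, so assuming full melt was valid).

T_f ≈ 22.9 °C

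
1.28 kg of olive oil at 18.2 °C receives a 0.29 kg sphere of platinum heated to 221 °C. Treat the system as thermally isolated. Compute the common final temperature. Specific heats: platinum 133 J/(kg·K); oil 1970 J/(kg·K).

Let T be the final temperature. ΣQ_i = 0:
0.29×133×(T − 221) + 1.28×1970×(T − 18.2) = 0
38.57(T − 221) + 2521.6(T − 18.2) = 0
2560.2 T = 54417
T = 54417/2560.2 ≈ 21.26 °C

T_f ≈ 21.3 °C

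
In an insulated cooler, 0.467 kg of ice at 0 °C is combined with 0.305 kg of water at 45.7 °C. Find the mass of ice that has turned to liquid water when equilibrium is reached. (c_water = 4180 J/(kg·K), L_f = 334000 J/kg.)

Heat available from the water dropping to 0 °C: 0.305·4180·45.7 = 58263 J.
Fully melting the ice requires m_ice L_f = 0.467·334000 = 155978 J.
That's not enough to melt it all — equilibrium is at 0 °C with ice remaining.
Mass melted = 58263/334000 ≈ 0.1744 kg.

m_melted ≈ 0.174 kg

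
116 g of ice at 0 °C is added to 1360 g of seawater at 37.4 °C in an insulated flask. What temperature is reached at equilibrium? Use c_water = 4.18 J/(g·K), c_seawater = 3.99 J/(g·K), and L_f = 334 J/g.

T_f ≈ 27.8 °C

Sum of m c ΔT and latent-heat terms is zero:
fusion: m_ice L_f = 116×334 = 38744; warm the meltwater: 484.88 T; seawater cools: 1360×3.99×(T − 37.4) = 5426.4(T − 37.4)
5911.3 T = 202947 − 38744 = 164203
T ≈ 27.78 °C (positive, so assuming full melt was valid).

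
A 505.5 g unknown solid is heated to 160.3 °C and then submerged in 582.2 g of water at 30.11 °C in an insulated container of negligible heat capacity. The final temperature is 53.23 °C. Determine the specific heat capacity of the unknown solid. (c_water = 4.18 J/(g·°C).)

c ≈ 1.04 J/(g·°C)

Heat lost by the unknown solid = heat gained by the water:
505.5×c×(160.3 − 53.23) = 582.2×4.18×(53.23 − 30.11)
54124 c = 56265  ⇒  c ≈ 1.04 J/(g·°C)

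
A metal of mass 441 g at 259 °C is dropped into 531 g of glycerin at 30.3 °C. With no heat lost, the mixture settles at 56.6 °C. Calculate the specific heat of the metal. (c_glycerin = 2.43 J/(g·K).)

Taking heat into each body as positive, Σ m c ΔT = 0:
441×c×(56.6 − 259) + 531×2.43×(56.6 − 30.3) = 0
-89258 c = -33936
c = -33936/-89258 ≈ 0.3802 J/(g·K)

c ≈ 0.38 J/(g·K)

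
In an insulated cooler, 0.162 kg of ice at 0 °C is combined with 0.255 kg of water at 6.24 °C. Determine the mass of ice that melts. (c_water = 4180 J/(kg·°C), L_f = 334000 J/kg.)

Water can give up m c ΔT = 0.255·4180·6.24 = 6651.2 J before reaching 0 °C.
Fully melting the ice requires m_ice L_f = 0.162·334000 = 54108 J.
6651.2 J < 54108 J, so only part of the ice melts and the system sits at 0 °C.
m_melt = 6651.2 / L_f = 0.01991 kg.

m_melted ≈ 0.0199 kg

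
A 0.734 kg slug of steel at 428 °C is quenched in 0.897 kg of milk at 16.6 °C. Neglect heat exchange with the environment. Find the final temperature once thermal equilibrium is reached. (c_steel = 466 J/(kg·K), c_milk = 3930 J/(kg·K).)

T_f ≈ 53.0 °C

Setting the total heat transfer to zero:
0.734·466·(T − 428) + 0.897·3930·(T − 16.6) = 0
342.04(T − 428) + 3525.2(T − 16.6) = 0
3867.3 T = 204913
T ≈ 52.99 °C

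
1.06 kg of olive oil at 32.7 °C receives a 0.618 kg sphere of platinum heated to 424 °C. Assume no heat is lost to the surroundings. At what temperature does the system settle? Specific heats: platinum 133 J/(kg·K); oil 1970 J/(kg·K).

T_f ≈ 47.5 °C

Set heat shed by the hot body equal to heat absorbed by the cold body:
0.618*133*(424 − T) = 1.06*1970*(T − 32.7)
82.19(424 − T) = 2088.2(T − 32.7)
2170.4 T = 103134  ⇒  T ≈ 47.52 °C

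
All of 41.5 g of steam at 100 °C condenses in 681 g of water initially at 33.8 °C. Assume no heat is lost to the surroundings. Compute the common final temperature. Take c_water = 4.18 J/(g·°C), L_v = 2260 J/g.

T_f ≈ 68.7 °C

Heat gained plus heat lost sum to zero:
latent heat released on condensation: 41.5×2260 = 93790
  condensate cools 100→T: 41.5×4.18×(T − 100) = 173.47(T − 100)
  original water: 2846.6(T − 33.8)
3020 T = 93790 + 17347 + 96214 = 207351
T ≈ 68.66 °C, under the boiling point, so the assumption holds.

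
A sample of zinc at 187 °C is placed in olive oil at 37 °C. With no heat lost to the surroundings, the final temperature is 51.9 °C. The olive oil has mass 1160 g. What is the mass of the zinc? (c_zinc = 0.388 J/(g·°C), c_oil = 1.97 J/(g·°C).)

m ≈ 650 g

|Q_zinc| = |Q_oil|:
m·0.388·(187 − 51.9) = 1160·1.97·(51.9 − 37)
52.42 m = 34049  ⇒  m ≈ 649.6 g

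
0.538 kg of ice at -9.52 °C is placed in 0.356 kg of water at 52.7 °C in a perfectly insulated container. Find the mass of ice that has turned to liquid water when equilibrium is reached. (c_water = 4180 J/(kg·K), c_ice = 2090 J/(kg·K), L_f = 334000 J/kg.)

m_melted ≈ 0.203 kg

Heat available from the water dropping to 0 °C: 0.356×4180×52.7 = 78422 J.
Of that, 0.538×2090×9.52 = 10704 J goes to bring the ice to 0 °C, leaving 67717 J.
Fully melting the ice requires m_ice L_f = 0.538×334000 = 179692 J.
Since 67717 < 179692 J, not all the ice melts; equilibrium is at 0 °C.
Mass melted = 67717/334000 ≈ 0.2027 kg.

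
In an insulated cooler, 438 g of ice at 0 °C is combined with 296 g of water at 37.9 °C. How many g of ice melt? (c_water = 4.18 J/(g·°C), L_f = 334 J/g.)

m_melted ≈ 140 g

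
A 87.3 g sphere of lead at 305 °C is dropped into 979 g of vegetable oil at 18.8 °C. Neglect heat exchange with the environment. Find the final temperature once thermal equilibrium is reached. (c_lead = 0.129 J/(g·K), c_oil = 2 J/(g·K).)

T_f ≈ 20.4 °C

Conservation of energy gives ΣQ = 0:
87.3×0.129×(T − 305) + 979×2×(T − 18.8) = 0
1969.3 T = 40245
T = 40245/1969.3 ≈ 20.44 °C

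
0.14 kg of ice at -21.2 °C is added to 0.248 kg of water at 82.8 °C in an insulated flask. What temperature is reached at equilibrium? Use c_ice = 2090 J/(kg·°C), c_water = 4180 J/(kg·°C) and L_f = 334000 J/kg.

Setting the total heat transfer to zero:
warm ice to 0 °C: 0.14·2090·(0 − (-21.2)) = 6203.1
  latent heat to melt: 0.14·334000 = 46760
  warm the meltwater: 585.2 T
  water: 1036.6(T − 82.8)
1621.8 T = 85834 − 52963 = 32871
T ≈ 20.27 °C (positive, so assuming full melt was valid).

T_f ≈ 20.3 °C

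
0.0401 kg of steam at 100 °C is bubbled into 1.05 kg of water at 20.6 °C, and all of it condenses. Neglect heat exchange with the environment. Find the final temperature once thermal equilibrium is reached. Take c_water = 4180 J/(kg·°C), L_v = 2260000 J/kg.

Heat gained plus heat lost sum to zero:
steam→water at 100 °C releases m L_v = 0.0401×2260000 = 90626; condensate cools 100→T: 0.0401×4180×(T − 100) = 167.62(T − 100); original water: 4389(T − 20.6)
4556.6 T = 90626 + 16762 + 90413 = 197801
T ≈ 43.41 °C — below 100 °C, confirming all the steam condensed.

T_f ≈ 43.4 °C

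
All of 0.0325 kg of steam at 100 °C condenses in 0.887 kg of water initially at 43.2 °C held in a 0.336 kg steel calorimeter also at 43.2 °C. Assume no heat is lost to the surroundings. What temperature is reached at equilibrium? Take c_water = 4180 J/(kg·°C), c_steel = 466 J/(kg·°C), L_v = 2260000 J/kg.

Net heat exchanged in the isolated system is zero:
latent heat released on condensation: 0.0325×2260000 = 73450
  condensate cools 100→T: 0.0325×4180×(T − 100) = 135.85(T − 100)
  original water: 3707.7(T − 43.2)
  cup: 156.58(T − 43.2)
4000.1 T = 73450 + 13585 + 166935 = 253970
T ≈ 63.49 °C (< 100 °C, so full condensation is consistent).

T_f ≈ 63.5 °C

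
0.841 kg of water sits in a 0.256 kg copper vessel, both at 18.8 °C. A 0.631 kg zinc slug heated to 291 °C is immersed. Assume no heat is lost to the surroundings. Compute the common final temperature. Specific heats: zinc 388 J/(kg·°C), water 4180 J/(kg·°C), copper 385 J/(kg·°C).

T_f is the heat-capacity-weighted average of the initial temperatures:
T_f = (244.83*291 + 3515.4*18.8 + 98.56*18.8) / (244.83 + 3515.4 + 98.56)
    = 139187 / 3858.8 ≈ 36.07 °C

T_f ≈ 36.1 °C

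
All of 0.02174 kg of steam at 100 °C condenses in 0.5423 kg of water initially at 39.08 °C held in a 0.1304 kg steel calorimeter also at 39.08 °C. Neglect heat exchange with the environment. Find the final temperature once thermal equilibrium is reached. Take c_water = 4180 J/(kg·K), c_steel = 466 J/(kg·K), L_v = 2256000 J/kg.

T_f ≈ 61.6 °C

Let T be the final temperature. ΣQ_i = 0:
latent heat released on condensation: 0.02174·2256000 = 49045; condensate cools 100→T: 0.02174·4180·(T − 100) = 90.87(T − 100); water warms: 0.5423·4180·(T − 39.08) = 2266.8(T − 39.08); steel cup: 0.1304·466·(T − 39.08) = 60.77(T − 39.08)
2418.5 T = 49045 + 9087.3 + 90962 = 149095
T ≈ 61.65 °C — below 100 °C, confirming all the steam condensed.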